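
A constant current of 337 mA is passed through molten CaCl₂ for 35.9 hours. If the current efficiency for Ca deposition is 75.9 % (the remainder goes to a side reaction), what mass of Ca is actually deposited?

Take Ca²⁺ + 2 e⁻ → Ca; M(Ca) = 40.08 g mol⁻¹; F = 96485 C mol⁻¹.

6.87 g

Q = I·t = 0.3370 × 129240 = 43550 C.
n(e⁻) = 43550/96485 = 0.4514 mol; theoretically n(Ca) = 0.4514/2 = 0.2257 mol, m_theo = 9.046 g.
At 75.9 % efficiency, m_actual = 0.759 × 9.046 = 6.87 g.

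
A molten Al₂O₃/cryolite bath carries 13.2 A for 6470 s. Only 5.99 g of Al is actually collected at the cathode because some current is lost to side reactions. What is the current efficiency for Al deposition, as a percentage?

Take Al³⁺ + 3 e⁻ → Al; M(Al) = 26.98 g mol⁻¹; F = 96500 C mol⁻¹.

Q = I·t = 13.20 × 6470.0 = 85400 C; n(e⁻) = 85400/96500 = 0.8850 mol.
Theoretical n(Al) = n(e⁻)/3 = 0.2950 mol, i.e. m_theo = 0.2950 × 26.98 = 7.959 g.
Efficiency = m_actual / m_theo = 5.99 / 7.959 = 75.3 %.

75.3 %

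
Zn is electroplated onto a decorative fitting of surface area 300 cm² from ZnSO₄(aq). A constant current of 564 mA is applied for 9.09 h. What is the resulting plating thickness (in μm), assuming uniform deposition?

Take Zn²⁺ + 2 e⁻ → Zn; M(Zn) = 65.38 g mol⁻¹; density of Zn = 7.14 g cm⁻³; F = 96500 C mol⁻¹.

29.2 μm

Q = I·t = 0.5640 × 32724 = 18460 C; n(e⁻) = 0.1913 mol.
n(Zn) = n(e⁻)/2 = 0.09563 mol, so m = 0.09563 × 65.38 = 6.252 g.
Volume = m/ρ = 6.252 / 7.14 = 0.8757 cm³.
Thickness = V/A = 0.8757 / 300 = 0.00292 cm = 29.2 μm.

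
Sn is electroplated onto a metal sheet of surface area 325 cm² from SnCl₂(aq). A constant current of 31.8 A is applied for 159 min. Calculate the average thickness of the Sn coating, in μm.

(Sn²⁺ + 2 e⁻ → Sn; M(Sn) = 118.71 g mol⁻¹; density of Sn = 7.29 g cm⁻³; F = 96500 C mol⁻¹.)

Q = I·t = 31.80 × 9540.0 = 303400 C; n(e⁻) = 3.144 mol.
n(Sn) = n(e⁻)/2 = 1.572 mol, so m = 1.572 × 118.71 = 186.6 g.
Volume = m/ρ = 186.6 / 7.29 = 25.60 cm³.
Thickness = V/A = 25.60 / 325 = 0.0788 cm = 788 μm.

788 μm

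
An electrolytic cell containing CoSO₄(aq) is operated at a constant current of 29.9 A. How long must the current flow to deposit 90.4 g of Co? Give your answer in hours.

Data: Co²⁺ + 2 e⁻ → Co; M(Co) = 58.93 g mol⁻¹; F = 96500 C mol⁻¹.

n(Co) = m/M = 90.4 / 58.93 = 1.534 mol.
Each Co atom requires 2 electrons, so n(e⁻) = 2 × 1.534 = 3.068 mol.
Q = n(e⁻)·F = 3.068 × 96500 = 296100 C.
t = Q/I = 296100 / 29.90 A = 9902 s = 2.75 h.

2.75 h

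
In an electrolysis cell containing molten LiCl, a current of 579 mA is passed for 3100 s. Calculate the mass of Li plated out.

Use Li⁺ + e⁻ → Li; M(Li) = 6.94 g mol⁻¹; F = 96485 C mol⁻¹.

Q = I·t = 0.5790 A × 3100.0 s = 1795 C.
n(e⁻) = Q/F = 1795 / 96485 = 0.01860 mol.
Li⁺ + e⁻ → Li, so n(Li) = n(e⁻)/1 = 0.01860 mol.
m = n·M = 0.01860 × 6.94 = 0.129 g.

0.129 g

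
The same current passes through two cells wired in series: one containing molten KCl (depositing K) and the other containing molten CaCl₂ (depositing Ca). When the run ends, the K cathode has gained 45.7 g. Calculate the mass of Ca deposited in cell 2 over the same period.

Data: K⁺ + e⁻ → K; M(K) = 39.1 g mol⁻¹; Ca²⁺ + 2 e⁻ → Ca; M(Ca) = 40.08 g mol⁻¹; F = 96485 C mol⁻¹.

n(K) = 45.7 / 39.1 = 1.169 mol.
Since K⁺ + e⁻ → K, n(e⁻) passed = 1 × 1.169 = 1.169 mol.
Cells in series carry the same charge, so the same 1.169 mol of electrons passes through cell 2.
Ca²⁺ + 2 e⁻ → Ca, so n(Ca) = 1.169 / 2 = 0.5844 mol.
m(Ca) = 0.5844 × 40.08 = 23.4 g.

23.4 g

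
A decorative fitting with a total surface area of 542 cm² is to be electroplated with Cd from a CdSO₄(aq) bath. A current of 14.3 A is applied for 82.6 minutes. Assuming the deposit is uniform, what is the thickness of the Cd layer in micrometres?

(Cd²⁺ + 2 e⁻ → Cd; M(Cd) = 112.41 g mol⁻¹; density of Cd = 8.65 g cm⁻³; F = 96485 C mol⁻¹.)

Q = I·t = 14.30 × 4956.0 = 70870 C; n(e⁻) = 0.7345 mol.
n(Cd) = n(e⁻)/2 = 0.3673 mol, so m = 0.3673 × 112.41 = 41.28 g.
Volume = m/ρ = 41.28 / 8.65 = 4.773 cm³.
Thickness = V/A = 4.773 / 542 = 0.00881 cm = 88.1 μm.

88.1 μm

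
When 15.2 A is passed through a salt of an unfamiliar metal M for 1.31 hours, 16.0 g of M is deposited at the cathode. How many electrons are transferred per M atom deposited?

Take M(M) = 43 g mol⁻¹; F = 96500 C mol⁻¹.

Q = I·t = 15.20 A × 4716.0 s = 71680 C, so n(e⁻) = 71680/96500 = 0.7428 mol.
n(M) deposited = 16.0 / 43 = 0.3721 mol.
Electrons per atom = n(e⁻)/n(M) = 0.7428 / 0.3721 = 2.00 ≈ 2, so the ion is M²⁺.

2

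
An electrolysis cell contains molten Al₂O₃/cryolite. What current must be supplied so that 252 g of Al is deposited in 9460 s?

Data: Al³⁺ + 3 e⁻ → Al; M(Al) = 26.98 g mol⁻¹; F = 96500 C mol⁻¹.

286 A

n(Al) = 252 / 26.98 = 9.340 mol.
n(e⁻) = 3 × 9.340 = 28.02 mol.
Q = n(e⁻)·F = 28.02 × 96500 = 2704000 C.
I = Q/t = 2704000 / 9460.0 s = 286 A.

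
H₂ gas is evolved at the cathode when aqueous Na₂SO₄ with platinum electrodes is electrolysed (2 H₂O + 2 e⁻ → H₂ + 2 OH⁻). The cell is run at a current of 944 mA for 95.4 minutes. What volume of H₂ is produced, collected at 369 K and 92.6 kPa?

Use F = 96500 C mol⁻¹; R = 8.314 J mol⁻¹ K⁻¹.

Q = I·t = 0.9440 A × 5724.0 s = 5403 C.
n(e⁻) = Q/F = 5403 / 96500 = 0.05599 mol.
2 electrons are transferred per H₂ molecule, so n(H₂) = 0.05599 / 2 = 0.02800 mol.
V = nRT/P = (0.02800 × 8.314 × 369) / (92.6 × 10³ Pa) = 9.28 × 10⁻⁴ m³ = 0.928 L.

0.928 L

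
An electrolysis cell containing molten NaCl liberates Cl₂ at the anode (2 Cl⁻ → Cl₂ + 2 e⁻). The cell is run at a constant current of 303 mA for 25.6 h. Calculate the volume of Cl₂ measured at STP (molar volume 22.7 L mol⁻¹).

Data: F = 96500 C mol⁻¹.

Q = I·t = 0.3030 A × 92160 s = 27920 C.
n(e⁻) = Q/F = 27920 / 96500 = 0.2894 mol.
2 electrons are transferred per Cl₂ molecule, so n(Cl₂) = 0.2894 / 2 = 0.1447 mol.
V = n × V_m = 0.1447 × 22.7 = 3.28 L.

3.28 L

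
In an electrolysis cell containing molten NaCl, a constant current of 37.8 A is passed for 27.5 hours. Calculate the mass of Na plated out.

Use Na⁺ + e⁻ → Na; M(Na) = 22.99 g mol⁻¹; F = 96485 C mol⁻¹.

Q = I·t = 37.80 A × 99000 s = 3742000 C.
n(e⁻) = Q/F = 3742000 / 96485 = 38.79 mol.
Na⁺ + e⁻ → Na, so n(Na) = n(e⁻)/1 = 38.79 mol.
m = n·M = 38.79 × 22.99 = 892 g.

892 g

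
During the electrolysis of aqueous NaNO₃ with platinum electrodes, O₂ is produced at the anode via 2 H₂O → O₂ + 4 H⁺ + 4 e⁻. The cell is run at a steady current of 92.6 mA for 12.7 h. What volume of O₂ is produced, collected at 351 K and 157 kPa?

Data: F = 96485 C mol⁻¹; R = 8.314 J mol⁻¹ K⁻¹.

Q = I·t = 0.09260 A × 45720 s = 4234 C.
n(e⁻) = Q/F = 4234 / 96485 = 0.04388 mol.
4 electrons are transferred per O₂ molecule, so n(O₂) = 0.04388 / 4 = 0.01097 mol.
V = nRT/P = (0.01097 × 8.314 × 351) / (157 × 10³ Pa) = 2.04 × 10⁻⁴ m³ = 0.204 L.

0.204 L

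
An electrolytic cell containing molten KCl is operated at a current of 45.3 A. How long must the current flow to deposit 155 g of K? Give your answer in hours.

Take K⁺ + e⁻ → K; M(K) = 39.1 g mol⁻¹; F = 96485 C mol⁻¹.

n(K) = m/M = 155 / 39.1 = 3.964 mol.
Each K atom requires 1 electron, so n(e⁻) = 1 × 3.964 = 3.964 mol.
Q = n(e⁻)·F = 3.964 × 96485 = 382500 C.
t = Q/I = 382500 / 45.30 A = 8443 s = 2.35 h.

2.35 h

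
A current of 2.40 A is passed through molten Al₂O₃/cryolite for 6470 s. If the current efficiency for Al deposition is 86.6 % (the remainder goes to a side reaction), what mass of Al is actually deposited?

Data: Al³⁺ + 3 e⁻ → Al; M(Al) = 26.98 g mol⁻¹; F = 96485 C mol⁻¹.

1.25 g

Q = I·t = 2.400 × 6470.0 = 15530 C.
n(e⁻) = 15530/96485 = 0.1609 mol; theoretically n(Al) = 0.1609/3 = 0.05365 mol, m_theo = 1.447 g.
At 86.6 % efficiency, m_actual = 0.866 × 1.447 = 1.25 g.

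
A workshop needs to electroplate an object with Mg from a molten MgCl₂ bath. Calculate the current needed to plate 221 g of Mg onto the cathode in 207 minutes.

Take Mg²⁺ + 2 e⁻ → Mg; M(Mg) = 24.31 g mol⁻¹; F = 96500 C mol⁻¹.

n(Mg) = 221 / 24.31 = 9.091 mol.
n(e⁻) = 2 × 9.091 = 18.18 mol.
Q = n(e⁻)·F = 18.18 × 96500 = 1755000 C.
I = Q/t = 1755000 / 12420 s = 141 A.

141 A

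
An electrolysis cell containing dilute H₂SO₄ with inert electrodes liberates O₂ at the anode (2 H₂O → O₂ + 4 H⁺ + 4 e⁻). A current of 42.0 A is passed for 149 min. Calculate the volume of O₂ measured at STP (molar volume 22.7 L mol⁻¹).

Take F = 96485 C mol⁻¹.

Q = I·t = 42.00 A × 8940.0 s = 375500 C.
n(e⁻) = Q/F = 375500 / 96485 = 3.892 mol.
4 electrons are transferred per O₂ molecule, so n(O₂) = 3.892 / 4 = 0.9729 mol.
V = n × V_m = 0.9729 × 22.7 = 22.1 L.

22.1 L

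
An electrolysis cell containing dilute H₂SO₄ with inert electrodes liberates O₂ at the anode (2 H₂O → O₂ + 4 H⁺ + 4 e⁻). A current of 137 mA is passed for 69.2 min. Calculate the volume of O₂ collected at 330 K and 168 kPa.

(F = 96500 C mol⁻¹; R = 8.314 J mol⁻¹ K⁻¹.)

Q = I·t = 0.1370 A × 4152.0 s = 568.8 C.
n(e⁻) = Q/F = 568.8 / 96500 = 0.005895 mol.
4 electrons are transferred per O₂ molecule, so n(O₂) = 0.005895 / 4 = 0.001474 mol.
V = nRT/P = (0.001474 × 8.314 × 330) / (168 × 10³ Pa) = 2.41 × 10⁻⁵ m³ = 0.0241 L.

0.0241 L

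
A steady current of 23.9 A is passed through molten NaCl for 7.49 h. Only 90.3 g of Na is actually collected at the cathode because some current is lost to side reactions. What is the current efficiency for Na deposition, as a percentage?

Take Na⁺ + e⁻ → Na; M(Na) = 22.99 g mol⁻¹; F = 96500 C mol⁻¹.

Q = I·t = 23.90 × 26964 = 644400 C; n(e⁻) = 644400/96500 = 6.678 mol.
Theoretical n(Na) = n(e⁻)/1 = 6.678 mol, i.e. m_theo = 6.678 × 22.99 = 153.5 g.
Efficiency = m_actual / m_theo = 90.3 / 153.5 = 58.8 %.

58.8 %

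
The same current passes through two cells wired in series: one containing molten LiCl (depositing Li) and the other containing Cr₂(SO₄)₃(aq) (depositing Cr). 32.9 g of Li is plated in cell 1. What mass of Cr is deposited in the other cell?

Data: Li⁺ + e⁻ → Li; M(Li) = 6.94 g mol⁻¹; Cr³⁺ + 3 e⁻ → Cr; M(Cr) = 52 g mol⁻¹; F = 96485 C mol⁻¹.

82.2 g

n(Li) = 32.9 / 6.94 = 4.741 mol.
Since Li⁺ + e⁻ → Li, n(e⁻) passed = 1 × 4.741 = 4.741 mol.
Cells in series carry the same charge, so the same 4.741 mol of electrons passes through cell 2.
Cr³⁺ + 3 e⁻ → Cr, so n(Cr) = 4.741 / 3 = 1.580 mol.
m(Cr) = 1.580 × 52 = 82.2 g.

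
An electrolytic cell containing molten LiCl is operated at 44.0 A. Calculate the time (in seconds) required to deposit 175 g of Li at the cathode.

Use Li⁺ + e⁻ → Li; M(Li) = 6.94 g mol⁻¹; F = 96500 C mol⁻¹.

n(Li) = m/M = 175 / 6.94 = 25.22 mol.
Each Li atom requires 1 electron, so n(e⁻) = 1 × 25.22 = 25.22 mol.
Q = n(e⁻)·F = 25.22 × 96500 = 2433000 C.
t = Q/I = 2433000 / 44.00 A = 55300 s.

55300 s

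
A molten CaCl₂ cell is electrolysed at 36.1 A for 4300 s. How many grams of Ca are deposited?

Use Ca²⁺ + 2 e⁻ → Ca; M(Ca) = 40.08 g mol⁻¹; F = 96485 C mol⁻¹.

Q = I·t = 36.10 A × 4300.0 s = 155200 C.
n(e⁻) = Q/F = 155200 / 96485 = 1.609 mol.
Ca²⁺ + 2 e⁻ → Ca, so n(Ca) = n(e⁻)/2 = 0.8044 mol.
m = n·M = 0.8044 × 40.08 = 32.2 g.

32.2 g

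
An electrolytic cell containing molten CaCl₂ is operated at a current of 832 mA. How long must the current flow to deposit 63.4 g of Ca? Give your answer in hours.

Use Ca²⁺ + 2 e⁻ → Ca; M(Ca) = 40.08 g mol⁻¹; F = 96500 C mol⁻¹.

n(Ca) = m/M = 63.4 / 40.08 = 1.582 mol.
Each Ca atom requires 2 electrons, so n(e⁻) = 2 × 1.582 = 3.164 mol.
Q = n(e⁻)·F = 3.164 × 96500 = 305300 C.
t = Q/I = 305300 / 0.8320 A = 366900 s = 102 h.

102 h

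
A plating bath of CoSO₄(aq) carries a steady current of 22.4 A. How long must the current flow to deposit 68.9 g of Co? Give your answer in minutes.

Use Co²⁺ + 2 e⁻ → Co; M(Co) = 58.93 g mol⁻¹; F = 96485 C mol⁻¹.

n(Co) = m/M = 68.9 / 58.93 = 1.169 mol.
Each Co atom requires 2 electrons, so n(e⁻) = 2 × 1.169 = 2.338 mol.
Q = n(e⁻)·F = 2.338 × 96485 = 225600 C.
t = Q/I = 225600 / 22.40 A = 10070 s = 168 min.

168 min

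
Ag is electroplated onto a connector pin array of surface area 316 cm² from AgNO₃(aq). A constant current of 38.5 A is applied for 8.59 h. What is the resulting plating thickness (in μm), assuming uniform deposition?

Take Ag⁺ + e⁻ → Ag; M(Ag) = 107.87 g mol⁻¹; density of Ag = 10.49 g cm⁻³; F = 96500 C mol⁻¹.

4010 μm

Q = I·t = 38.50 × 30924 = 1191000 C; n(e⁻) = 12.34 mol.
n(Ag) = n(e⁻)/1 = 12.34 mol, so m = 12.34 × 107.87 = 1331 g.
Volume = m/ρ = 1331 / 10.49 = 126.9 cm³.
Thickness = V/A = 126.9 / 316 = 0.401 cm = 4010 μm.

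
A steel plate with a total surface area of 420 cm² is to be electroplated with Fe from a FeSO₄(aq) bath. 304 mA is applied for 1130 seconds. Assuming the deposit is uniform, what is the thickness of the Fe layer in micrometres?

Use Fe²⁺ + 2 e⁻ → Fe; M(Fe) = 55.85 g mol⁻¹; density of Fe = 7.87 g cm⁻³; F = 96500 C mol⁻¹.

Q = I·t = 0.3040 × 1130.0 = 343.5 C; n(e⁻) = 0.003560 mol.
n(Fe) = n(e⁻)/2 = 0.001780 mol, so m = 0.001780 × 55.85 = 0.09941 g.
Volume = m/ρ = 0.09941 / 7.87 = 0.01263 cm³.
Thickness = V/A = 0.01263 / 420 = 3.01 × 10⁻⁵ cm = 0.301 μm.

0.301 μm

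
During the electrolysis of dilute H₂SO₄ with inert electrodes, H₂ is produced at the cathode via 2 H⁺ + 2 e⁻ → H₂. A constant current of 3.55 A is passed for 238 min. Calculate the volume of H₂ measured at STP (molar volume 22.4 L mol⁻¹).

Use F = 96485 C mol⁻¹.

Q = I·t = 3.550 A × 14280 s = 50690 C.
n(e⁻) = Q/F = 50690 / 96485 = 0.5254 mol.
2 electrons are transferred per H₂ molecule, so n(H₂) = 0.5254 / 2 = 0.2627 mol.
V = n × V_m = 0.2627 × 22.4 = 5.88 L.

5.88 L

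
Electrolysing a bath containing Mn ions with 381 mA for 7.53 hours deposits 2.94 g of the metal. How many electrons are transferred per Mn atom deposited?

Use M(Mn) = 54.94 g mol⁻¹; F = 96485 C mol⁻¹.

Q = I·t = 0.3810 A × 27108 s = 10330 C, so n(e⁻) = 10330/96485 = 0.1070 mol.
n(Mn) deposited = 2.94 / 54.94 = 0.05351 mol.
Electrons per atom = n(e⁻)/n(Mn) = 0.1070 / 0.05351 = 2.00 ≈ 2, so the ion is Mn²⁺.

2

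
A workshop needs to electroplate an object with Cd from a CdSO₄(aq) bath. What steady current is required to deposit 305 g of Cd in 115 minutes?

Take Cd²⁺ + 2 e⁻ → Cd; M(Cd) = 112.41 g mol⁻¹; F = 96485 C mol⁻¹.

75.9 A

n(Cd) = 305 / 112.41 = 2.713 mol.
n(e⁻) = 2 × 2.713 = 5.427 mol.
Q = n(e⁻)·F = 5.427 × 96485 = 523600 C.
I = Q/t = 523600 / 6900.0 s = 75.9 A.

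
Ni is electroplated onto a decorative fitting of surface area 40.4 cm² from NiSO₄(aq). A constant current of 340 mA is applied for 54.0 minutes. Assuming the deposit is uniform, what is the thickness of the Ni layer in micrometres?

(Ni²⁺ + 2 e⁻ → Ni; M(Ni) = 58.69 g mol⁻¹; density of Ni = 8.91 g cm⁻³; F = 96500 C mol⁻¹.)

9.31 μm

Q = I·t = 0.3400 × 3240.0 = 1102 C; n(e⁻) = 0.01142 mol.
n(Ni) = n(e⁻)/2 = 0.005708 mol, so m = 0.005708 × 58.69 = 0.3350 g.
Volume = m/ρ = 0.3350 / 8.91 = 0.03760 cm³.
Thickness = V/A = 0.03760 / 40.4 = 9.31 × 10⁻⁴ cm = 9.31 μm.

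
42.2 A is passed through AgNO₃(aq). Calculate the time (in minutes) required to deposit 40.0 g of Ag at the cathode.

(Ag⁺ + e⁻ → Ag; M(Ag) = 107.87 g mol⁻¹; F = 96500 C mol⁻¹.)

14.1 min

n(Ag) = m/M = 40.0 / 107.87 = 0.3708 mol.
Each Ag atom requires 1 electron, so n(e⁻) = 1 × 0.3708 = 0.3708 mol.
Q = n(e⁻)·F = 0.3708 × 96500 = 35780 C.
t = Q/I = 35780 / 42.20 A = 848.0 s = 14.1 min.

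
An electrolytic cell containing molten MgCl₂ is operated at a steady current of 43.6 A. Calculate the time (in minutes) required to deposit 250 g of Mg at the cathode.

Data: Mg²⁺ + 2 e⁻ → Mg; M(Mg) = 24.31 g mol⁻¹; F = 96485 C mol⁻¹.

n(Mg) = m/M = 250 / 24.31 = 10.28 mol.
Each Mg atom requires 2 electrons, so n(e⁻) = 2 × 10.28 = 20.57 mol.
Q = n(e⁻)·F = 20.57 × 96485 = 1984000 C.
t = Q/I = 1984000 / 43.60 A = 45520 s = 759 min.

759 min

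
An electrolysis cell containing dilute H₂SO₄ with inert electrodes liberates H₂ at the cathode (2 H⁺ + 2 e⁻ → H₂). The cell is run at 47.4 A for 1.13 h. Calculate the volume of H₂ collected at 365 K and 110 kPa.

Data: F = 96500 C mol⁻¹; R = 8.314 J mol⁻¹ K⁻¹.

Q = I·t = 47.40 A × 4068.0 s = 192800 C.
n(e⁻) = Q/F = 192800 / 96500 = 1.998 mol.
2 electrons are transferred per H₂ molecule, so n(H₂) = 1.998 / 2 = 0.9991 mol.
V = nRT/P = (0.9991 × 8.314 × 365) / (110 × 10³ Pa) = 0.0276 m³ = 27.6 L.

27.6 L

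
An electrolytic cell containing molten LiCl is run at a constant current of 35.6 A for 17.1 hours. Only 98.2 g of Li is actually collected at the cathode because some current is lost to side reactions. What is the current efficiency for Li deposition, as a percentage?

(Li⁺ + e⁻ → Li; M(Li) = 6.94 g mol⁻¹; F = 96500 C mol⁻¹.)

Q = I·t = 35.60 × 61560 = 2192000 C; n(e⁻) = 2192000/96500 = 22.71 mol.
Theoretical n(Li) = n(e⁻)/1 = 22.71 mol, i.e. m_theo = 22.71 × 6.94 = 157.6 g.
Efficiency = m_actual / m_theo = 98.2 / 157.6 = 62.3 %.

62.3 %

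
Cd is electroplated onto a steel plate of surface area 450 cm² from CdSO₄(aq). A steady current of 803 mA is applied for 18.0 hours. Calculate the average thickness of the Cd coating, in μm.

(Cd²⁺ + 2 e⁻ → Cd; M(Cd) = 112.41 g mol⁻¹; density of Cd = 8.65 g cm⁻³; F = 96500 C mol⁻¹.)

Q = I·t = 0.8030 × 64800 = 52030 C; n(e⁻) = 0.5392 mol.
n(Cd) = n(e⁻)/2 = 0.2696 mol, so m = 0.2696 × 112.41 = 30.31 g.
Volume = m/ρ = 30.31 / 8.65 = 3.504 cm³.
Thickness = V/A = 3.504 / 450 = 0.00779 cm = 77.9 μm.

77.9 μm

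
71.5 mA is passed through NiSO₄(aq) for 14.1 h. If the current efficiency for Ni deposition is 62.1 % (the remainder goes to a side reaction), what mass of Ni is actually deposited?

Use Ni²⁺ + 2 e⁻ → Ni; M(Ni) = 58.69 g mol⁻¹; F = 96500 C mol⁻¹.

Q = I·t = 0.07150 × 50760 = 3629 C.
n(e⁻) = 3629/96500 = 0.03761 mol; theoretically n(Ni) = 0.03761/2 = 0.01880 mol, m_theo = 1.104 g.
At 62.1 % efficiency, m_actual = 0.621 × 1.104 = 0.685 g.

0.685 g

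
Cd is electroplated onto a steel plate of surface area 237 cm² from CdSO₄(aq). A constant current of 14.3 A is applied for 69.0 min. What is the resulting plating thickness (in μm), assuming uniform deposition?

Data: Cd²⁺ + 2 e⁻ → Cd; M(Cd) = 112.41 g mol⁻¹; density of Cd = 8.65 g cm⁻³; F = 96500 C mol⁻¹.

168 μm

Q = I·t = 14.30 × 4140.0 = 59200 C; n(e⁻) = 0.6135 mol.
n(Cd) = n(e⁻)/2 = 0.3067 mol, so m = 0.3067 × 112.41 = 34.48 g.
Volume = m/ρ = 34.48 / 8.65 = 3.986 cm³.
Thickness = V/A = 3.986 / 237 = 0.0168 cm = 168 μm.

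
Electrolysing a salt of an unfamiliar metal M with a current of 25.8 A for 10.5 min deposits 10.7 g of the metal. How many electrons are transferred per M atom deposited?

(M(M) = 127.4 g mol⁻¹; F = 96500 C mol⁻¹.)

Q = I·t = 25.80 A × 630.00 s = 16250 C, so n(e⁻) = 16250/96500 = 0.1684 mol.
n(M) deposited = 10.7 / 127.4 = 0.08399 mol.
Electrons per atom = n(e⁻)/n(M) = 0.1684 / 0.08399 = 2.01 ≈ 2, so the ion is M²⁺.

2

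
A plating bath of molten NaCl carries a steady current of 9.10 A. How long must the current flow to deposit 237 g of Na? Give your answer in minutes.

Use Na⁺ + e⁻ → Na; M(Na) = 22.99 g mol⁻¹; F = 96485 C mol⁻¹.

n(Na) = m/M = 237 / 22.99 = 10.31 mol.
Each Na atom requires 1 electron, so n(e⁻) = 1 × 10.31 = 10.31 mol.
Q = n(e⁻)·F = 10.31 × 96485 = 994600 C.
t = Q/I = 994600 / 9.100 A = 109300 s = 1820 min.

1820 min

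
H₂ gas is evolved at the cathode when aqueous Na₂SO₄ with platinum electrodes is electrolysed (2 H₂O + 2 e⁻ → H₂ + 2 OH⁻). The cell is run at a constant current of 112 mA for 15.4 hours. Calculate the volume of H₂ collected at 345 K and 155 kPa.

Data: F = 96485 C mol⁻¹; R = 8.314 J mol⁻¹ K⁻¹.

0.595 L

Q = I·t = 0.1120 A × 55440 s = 6209 C.
n(e⁻) = Q/F = 6209 / 96485 = 0.06435 mol.
2 electrons are transferred per H₂ molecule, so n(H₂) = 0.06435 / 2 = 0.03218 mol.
V = nRT/P = (0.03218 × 8.314 × 345) / (155 × 10³ Pa) = 5.95 × 10⁻⁴ m³ = 0.595 L.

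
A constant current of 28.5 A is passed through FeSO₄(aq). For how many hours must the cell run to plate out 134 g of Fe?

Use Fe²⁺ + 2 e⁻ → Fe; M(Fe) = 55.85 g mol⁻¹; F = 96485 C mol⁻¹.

n(Fe) = m/M = 134 / 55.85 = 2.399 mol.
Each Fe atom requires 2 electrons, so n(e⁻) = 2 × 2.399 = 4.799 mol.
Q = n(e⁻)·F = 4.799 × 96485 = 463000 C.
t = Q/I = 463000 / 28.50 A = 16250 s = 4.51 h.

4.51 h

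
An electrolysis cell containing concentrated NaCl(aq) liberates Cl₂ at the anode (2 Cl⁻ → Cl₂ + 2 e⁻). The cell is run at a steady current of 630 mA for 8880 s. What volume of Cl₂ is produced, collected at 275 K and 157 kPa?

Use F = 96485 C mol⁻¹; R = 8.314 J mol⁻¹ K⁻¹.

0.422 L

Q = I·t = 0.6300 A × 8880.0 s = 5594 C.
n(e⁻) = Q/F = 5594 / 96485 = 0.05798 mol.
2 electrons are transferred per Cl₂ molecule, so n(Cl₂) = 0.05798 / 2 = 0.02899 mol.
V = nRT/P = (0.02899 × 8.314 × 275) / (157 × 10³ Pa) = 4.22 × 10⁻⁴ m³ = 0.422 L.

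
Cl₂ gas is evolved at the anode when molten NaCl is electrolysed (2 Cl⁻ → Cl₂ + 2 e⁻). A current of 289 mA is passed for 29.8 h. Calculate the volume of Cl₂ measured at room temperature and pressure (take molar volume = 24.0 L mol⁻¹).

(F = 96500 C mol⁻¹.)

3.86 L

Q = I·t = 0.2890 A × 107280 s = 31000 C.
n(e⁻) = Q/F = 31000 / 96500 = 0.3213 mol.
2 electrons are transferred per Cl₂ molecule, so n(Cl₂) = 0.3213 / 2 = 0.1606 mol.
V = n × V_m = 0.1606 × 24.0 = 3.86 L.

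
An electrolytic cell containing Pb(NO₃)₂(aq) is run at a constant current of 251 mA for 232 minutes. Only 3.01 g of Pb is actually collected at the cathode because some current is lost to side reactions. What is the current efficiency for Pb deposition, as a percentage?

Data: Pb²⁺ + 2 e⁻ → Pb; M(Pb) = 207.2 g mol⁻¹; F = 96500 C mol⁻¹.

80.2 %

Q = I·t = 0.2510 × 13920 = 3494 C; n(e⁻) = 3494/96500 = 0.03621 mol.
Theoretical n(Pb) = n(e⁻)/2 = 0.01810 mol, i.e. m_theo = 0.01810 × 207.2 = 3.751 g.
Efficiency = m_actual / m_theo = 3.01 / 3.751 = 80.2 %.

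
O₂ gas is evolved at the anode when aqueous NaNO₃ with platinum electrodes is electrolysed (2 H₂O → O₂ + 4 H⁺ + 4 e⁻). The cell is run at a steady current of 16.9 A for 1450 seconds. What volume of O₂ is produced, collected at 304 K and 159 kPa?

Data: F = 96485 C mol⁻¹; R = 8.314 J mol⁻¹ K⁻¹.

Q = I·t = 16.90 A × 1450.0 s = 24500 C.
n(e⁻) = Q/F = 24500 / 96485 = 0.2540 mol.
4 electrons are transferred per O₂ molecule, so n(O₂) = 0.2540 / 4 = 0.06349 mol.
V = nRT/P = (0.06349 × 8.314 × 304) / (159 × 10³ Pa) = 0.00101 m³ = 1.01 L.

1.01 L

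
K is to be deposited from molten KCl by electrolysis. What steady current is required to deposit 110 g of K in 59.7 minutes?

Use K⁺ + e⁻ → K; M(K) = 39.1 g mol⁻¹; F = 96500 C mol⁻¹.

n(K) = 110 / 39.1 = 2.813 mol.
n(e⁻) = 1 × 2.813 = 2.813 mol.
Q = n(e⁻)·F = 2.813 × 96500 = 271500 C.
I = Q/t = 271500 / 3582.0 s = 75.8 A.

75.8 A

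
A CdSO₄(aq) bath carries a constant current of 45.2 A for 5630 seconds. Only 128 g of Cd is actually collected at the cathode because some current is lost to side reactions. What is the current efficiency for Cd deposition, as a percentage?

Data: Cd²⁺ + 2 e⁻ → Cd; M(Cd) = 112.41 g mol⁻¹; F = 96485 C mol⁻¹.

86.3 %

Q = I·t = 45.20 × 5630.0 = 254500 C; n(e⁻) = 254500/96485 = 2.637 mol.
Theoretical n(Cd) = n(e⁻)/2 = 1.319 mol, i.e. m_theo = 1.319 × 112.41 = 148.2 g.
Efficiency = m_actual / m_theo = 128 / 148.2 = 86.3 %.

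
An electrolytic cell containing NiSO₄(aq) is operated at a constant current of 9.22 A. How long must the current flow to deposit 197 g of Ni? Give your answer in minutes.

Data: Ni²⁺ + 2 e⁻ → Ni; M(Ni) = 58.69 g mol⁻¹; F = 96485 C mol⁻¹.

1170 min

n(Ni) = m/M = 197 / 58.69 = 3.357 mol.
Each Ni atom requires 2 electrons, so n(e⁻) = 2 × 3.357 = 6.713 mol.
Q = n(e⁻)·F = 6.713 × 96485 = 647700 C.
t = Q/I = 647700 / 9.220 A = 70250 s = 1170 min.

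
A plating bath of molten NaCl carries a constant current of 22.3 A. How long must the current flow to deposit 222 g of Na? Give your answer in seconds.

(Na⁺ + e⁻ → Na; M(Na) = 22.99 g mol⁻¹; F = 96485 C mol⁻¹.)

n(Na) = m/M = 222 / 22.99 = 9.656 mol.
Each Na atom requires 1 electron, so n(e⁻) = 1 × 9.656 = 9.656 mol.
Q = n(e⁻)·F = 9.656 × 96485 = 931700 C.
t = Q/I = 931700 / 22.30 A = 41780 s.

41800 s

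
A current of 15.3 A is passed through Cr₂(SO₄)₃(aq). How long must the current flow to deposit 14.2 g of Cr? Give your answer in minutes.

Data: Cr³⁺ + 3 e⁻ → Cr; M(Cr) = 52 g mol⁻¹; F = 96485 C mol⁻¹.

86.1 min

n(Cr) = m/M = 14.2 / 52 = 0.2731 mol.
Each Cr atom requires 3 electrons, so n(e⁻) = 3 × 0.2731 = 0.8192 mol.
Q = n(e⁻)·F = 0.8192 × 96485 = 79040 C.
t = Q/I = 79040 / 15.30 A = 5166 s = 86.1 min.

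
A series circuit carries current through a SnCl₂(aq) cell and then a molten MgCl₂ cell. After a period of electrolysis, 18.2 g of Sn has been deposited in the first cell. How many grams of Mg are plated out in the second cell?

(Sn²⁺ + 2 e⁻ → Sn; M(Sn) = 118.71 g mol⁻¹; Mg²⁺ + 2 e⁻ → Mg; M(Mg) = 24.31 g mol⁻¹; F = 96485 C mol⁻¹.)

3.73 g

n(Sn) = 18.2 / 118.71 = 0.1533 mol.
Since Sn²⁺ + 2 e⁻ → Sn, n(e⁻) passed = 2 × 0.1533 = 0.3066 mol.
Cells in series carry the same charge, so the same 0.3066 mol of electrons passes through cell 2.
Mg²⁺ + 2 e⁻ → Mg, so n(Mg) = 0.3066 / 2 = 0.1533 mol.
m(Mg) = 0.1533 × 24.31 = 3.73 g.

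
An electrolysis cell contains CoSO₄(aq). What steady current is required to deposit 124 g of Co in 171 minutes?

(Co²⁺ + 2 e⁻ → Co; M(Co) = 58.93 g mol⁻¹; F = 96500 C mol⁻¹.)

39.6 A

n(Co) = 124 / 58.93 = 2.104 mol.
n(e⁻) = 2 × 2.104 = 4.208 mol.
Q = n(e⁻)·F = 4.208 × 96500 = 406100 C.
I = Q/t = 406100 / 10260 s = 39.6 A.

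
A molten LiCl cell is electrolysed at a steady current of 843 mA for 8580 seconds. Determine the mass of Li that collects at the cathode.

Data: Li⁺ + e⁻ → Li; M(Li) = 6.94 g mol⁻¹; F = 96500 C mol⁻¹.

Q = I·t = 0.8430 A × 8580.0 s = 7233 C.
n(e⁻) = Q/F = 7233 / 96500 = 0.07495 mol.
Li⁺ + e⁻ → Li, so n(Li) = n(e⁻)/1 = 0.07495 mol.
m = n·M = 0.07495 × 6.94 = 0.520 g.

0.520 g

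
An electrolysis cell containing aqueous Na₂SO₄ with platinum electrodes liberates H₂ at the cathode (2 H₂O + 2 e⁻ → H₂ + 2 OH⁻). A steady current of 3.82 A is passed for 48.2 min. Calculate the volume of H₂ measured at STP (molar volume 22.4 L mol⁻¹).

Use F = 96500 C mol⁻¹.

Q = I·t = 3.820 A × 2892.0 s = 11050 C.
n(e⁻) = Q/F = 11050 / 96500 = 0.1145 mol.
2 electrons are transferred per H₂ molecule, so n(H₂) = 0.1145 / 2 = 0.05724 mol.
V = n × V_m = 0.05724 × 22.4 = 1.28 L.

1.28 L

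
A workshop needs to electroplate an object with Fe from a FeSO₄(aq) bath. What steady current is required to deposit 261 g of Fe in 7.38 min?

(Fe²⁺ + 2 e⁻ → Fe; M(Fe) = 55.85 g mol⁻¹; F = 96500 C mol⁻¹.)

n(Fe) = 261 / 55.85 = 4.673 mol.
n(e⁻) = 2 × 4.673 = 9.346 mol.
Q = n(e⁻)·F = 9.346 × 96500 = 901900 C.
I = Q/t = 901900 / 442.80 s = 2040 A.

2040 A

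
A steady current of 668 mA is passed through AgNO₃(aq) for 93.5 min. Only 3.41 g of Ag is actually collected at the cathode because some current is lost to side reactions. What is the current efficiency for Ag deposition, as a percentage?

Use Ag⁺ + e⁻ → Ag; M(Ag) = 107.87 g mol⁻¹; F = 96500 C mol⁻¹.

Q = I·t = 0.6680 × 5610.0 = 3747 C; n(e⁻) = 3747/96500 = 0.03883 mol.
Theoretical n(Ag) = n(e⁻)/1 = 0.03883 mol, i.e. m_theo = 0.03883 × 107.87 = 4.189 g.
Efficiency = m_actual / m_theo = 3.41 / 4.189 = 81.4 %.

81.4 %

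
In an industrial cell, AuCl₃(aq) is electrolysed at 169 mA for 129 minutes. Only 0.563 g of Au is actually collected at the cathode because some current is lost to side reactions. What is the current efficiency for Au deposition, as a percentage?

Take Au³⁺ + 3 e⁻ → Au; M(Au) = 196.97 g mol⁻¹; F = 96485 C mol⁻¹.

Q = I·t = 0.1690 × 7740.0 = 1308 C; n(e⁻) = 1308/96485 = 0.01356 mol.
Theoretical n(Au) = n(e⁻)/3 = 0.004519 mol, i.e. m_theo = 0.004519 × 196.97 = 0.8901 g.
Efficiency = m_actual / m_theo = 0.563 / 0.8901 = 63.3 %.

63.3 %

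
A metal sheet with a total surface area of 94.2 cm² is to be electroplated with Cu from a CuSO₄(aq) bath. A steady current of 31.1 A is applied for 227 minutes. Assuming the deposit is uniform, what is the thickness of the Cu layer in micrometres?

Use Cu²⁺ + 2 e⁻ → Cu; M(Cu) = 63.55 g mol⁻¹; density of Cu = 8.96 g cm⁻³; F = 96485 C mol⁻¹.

1650 μm

Q = I·t = 31.10 × 13620 = 423600 C; n(e⁻) = 4.390 mol.
n(Cu) = n(e⁻)/2 = 2.195 mol, so m = 2.195 × 63.55 = 139.5 g.
Volume = m/ρ = 139.5 / 8.96 = 15.57 cm³.
Thickness = V/A = 15.57 / 94.2 = 0.165 cm = 1650 μm.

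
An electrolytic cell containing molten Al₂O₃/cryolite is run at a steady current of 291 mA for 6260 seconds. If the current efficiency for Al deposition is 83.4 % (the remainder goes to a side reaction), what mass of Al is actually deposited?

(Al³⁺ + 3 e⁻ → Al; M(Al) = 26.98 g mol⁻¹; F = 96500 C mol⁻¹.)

0.142 g

Q = I·t = 0.2910 × 6260.0 = 1822 C.
n(e⁻) = 1822/96500 = 0.01888 mol; theoretically n(Al) = 0.01888/3 = 0.006292 mol, m_theo = 0.1698 g.
At 83.4 % efficiency, m_actual = 0.834 × 0.1698 = 0.142 g.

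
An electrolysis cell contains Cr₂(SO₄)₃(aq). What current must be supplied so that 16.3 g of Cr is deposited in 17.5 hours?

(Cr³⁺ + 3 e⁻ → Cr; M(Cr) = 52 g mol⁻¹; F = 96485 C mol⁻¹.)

1.44 A

n(Cr) = 16.3 / 52 = 0.3135 mol.
n(e⁻) = 3 × 0.3135 = 0.9404 mol.
Q = n(e⁻)·F = 0.9404 × 96485 = 90730 C.
I = Q/t = 90730 / 63000 s = 1.44 A.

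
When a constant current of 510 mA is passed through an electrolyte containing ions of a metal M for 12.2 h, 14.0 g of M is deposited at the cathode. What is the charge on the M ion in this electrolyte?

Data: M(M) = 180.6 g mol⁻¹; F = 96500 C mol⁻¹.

+3

Q = I·t = 0.5100 A × 43920 s = 22400 C, so n(e⁻) = 22400/96500 = 0.2321 mol.
n(M) deposited = 14.0 / 180.6 = 0.07752 mol.
Electrons per atom = n(e⁻)/n(M) = 0.2321 / 0.07752 = 2.99 ≈ 3, so the ion is M³⁺.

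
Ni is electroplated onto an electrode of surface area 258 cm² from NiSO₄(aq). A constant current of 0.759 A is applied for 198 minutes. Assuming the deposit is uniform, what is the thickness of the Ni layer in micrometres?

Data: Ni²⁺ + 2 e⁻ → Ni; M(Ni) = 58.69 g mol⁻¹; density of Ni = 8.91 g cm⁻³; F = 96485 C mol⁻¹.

Q = I·t = 0.7590 × 11880 = 9017 C; n(e⁻) = 0.09345 mol.
n(Ni) = n(e⁻)/2 = 0.04673 mol, so m = 0.04673 × 58.69 = 2.742 g.
Volume = m/ρ = 2.742 / 8.91 = 0.3078 cm³.
Thickness = V/A = 0.3078 / 258 = 0.00119 cm = 11.9 μm.

11.9 μm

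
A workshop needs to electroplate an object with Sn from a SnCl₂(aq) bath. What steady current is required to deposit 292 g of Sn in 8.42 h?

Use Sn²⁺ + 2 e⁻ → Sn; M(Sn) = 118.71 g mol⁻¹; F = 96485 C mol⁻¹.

n(Sn) = 292 / 118.71 = 2.460 mol.
n(e⁻) = 2 × 2.460 = 4.920 mol.
Q = n(e⁻)·F = 4.920 × 96485 = 474700 C.
I = Q/t = 474700 / 30312 s = 15.7 A.

15.7 A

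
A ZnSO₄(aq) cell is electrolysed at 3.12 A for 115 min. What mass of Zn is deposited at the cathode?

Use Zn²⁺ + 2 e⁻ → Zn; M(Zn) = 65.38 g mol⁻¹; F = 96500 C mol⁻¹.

Q = I·t = 3.120 A × 6900.0 s = 21530 C.
n(e⁻) = Q/F = 21530 / 96500 = 0.2231 mol.
Zn²⁺ + 2 e⁻ → Zn, so n(Zn) = n(e⁻)/2 = 0.1115 mol.
m = n·M = 0.1115 × 65.38 = 7.29 g.

7.29 g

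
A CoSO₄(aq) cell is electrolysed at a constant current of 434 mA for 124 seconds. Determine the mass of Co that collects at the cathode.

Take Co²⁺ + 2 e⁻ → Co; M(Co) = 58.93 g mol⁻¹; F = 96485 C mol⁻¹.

Q = I·t = 0.4340 A × 124.00 s = 53.82 C.
n(e⁻) = Q/F = 53.82 / 96485 = 0.0005578 mol.
Co²⁺ + 2 e⁻ → Co, so n(Co) = n(e⁻)/2 = 0.0002789 mol.
m = n·M = 0.0002789 × 58.93 = 0.0164 g.

0.0164 g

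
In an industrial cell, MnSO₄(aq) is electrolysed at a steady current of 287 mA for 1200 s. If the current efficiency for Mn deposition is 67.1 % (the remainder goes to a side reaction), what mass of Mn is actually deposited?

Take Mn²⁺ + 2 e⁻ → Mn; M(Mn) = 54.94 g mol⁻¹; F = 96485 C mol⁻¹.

0.0658 g

Q = I·t = 0.2870 × 1200.0 = 344.4 C.
n(e⁻) = 344.4/96485 = 0.003569 mol; theoretically n(Mn) = 0.003569/2 = 0.001785 mol, m_theo = 0.09805 g.
At 67.1 % efficiency, m_actual = 0.671 × 0.09805 = 0.0658 g.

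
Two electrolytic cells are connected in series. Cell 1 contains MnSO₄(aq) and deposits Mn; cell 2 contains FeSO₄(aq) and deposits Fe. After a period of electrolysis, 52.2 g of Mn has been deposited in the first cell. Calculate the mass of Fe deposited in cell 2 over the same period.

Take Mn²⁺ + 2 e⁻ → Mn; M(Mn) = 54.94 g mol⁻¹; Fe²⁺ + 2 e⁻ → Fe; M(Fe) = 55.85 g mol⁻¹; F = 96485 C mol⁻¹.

n(Mn) = 52.2 / 54.94 = 0.9501 mol.
Since Mn²⁺ + 2 e⁻ → Mn, n(e⁻) passed = 2 × 0.9501 = 1.900 mol.
Cells in series carry the same charge, so the same 1.900 mol of electrons passes through cell 2.
Fe²⁺ + 2 e⁻ → Fe, so n(Fe) = 1.900 / 2 = 0.9501 mol.
m(Fe) = 0.9501 × 55.85 = 53.1 g.

53.1 g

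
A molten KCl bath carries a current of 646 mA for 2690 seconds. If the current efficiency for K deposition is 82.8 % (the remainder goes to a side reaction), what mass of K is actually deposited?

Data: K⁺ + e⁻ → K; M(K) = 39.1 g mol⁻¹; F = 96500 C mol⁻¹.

Q = I·t = 0.6460 × 2690.0 = 1738 C.
n(e⁻) = 1738/96500 = 0.01801 mol; theoretically n(K) = 0.01801/1 = 0.01801 mol, m_theo = 0.7041 g.
At 82.8 % efficiency, m_actual = 0.828 × 0.7041 = 0.583 g.

0.583 g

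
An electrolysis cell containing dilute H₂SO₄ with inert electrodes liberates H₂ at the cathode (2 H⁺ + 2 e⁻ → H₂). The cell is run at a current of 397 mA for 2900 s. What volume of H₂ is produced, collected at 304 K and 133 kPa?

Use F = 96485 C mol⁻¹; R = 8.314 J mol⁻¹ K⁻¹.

Q = I·t = 0.3970 A × 2900.0 s = 1151 C.
n(e⁻) = Q/F = 1151 / 96485 = 0.01193 mol.
2 electrons are transferred per H₂ molecule, so n(H₂) = 0.01193 / 2 = 0.005966 mol.
V = nRT/P = (0.005966 × 8.314 × 304) / (133 × 10³ Pa) = 1.13 × 10⁻⁴ m³ = 0.113 L.

0.113 L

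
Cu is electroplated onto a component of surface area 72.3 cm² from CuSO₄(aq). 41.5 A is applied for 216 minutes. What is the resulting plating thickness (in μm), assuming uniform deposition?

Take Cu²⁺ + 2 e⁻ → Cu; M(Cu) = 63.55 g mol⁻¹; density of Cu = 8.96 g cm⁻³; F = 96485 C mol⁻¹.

2730 μm

Q = I·t = 41.50 × 12960 = 537800 C; n(e⁻) = 5.574 mol.
n(Cu) = n(e⁻)/2 = 2.787 mol, so m = 2.787 × 63.55 = 177.1 g.
Volume = m/ρ = 177.1 / 8.96 = 19.77 cm³.
Thickness = V/A = 19.77 / 72.3 = 0.273 cm = 2730 μm.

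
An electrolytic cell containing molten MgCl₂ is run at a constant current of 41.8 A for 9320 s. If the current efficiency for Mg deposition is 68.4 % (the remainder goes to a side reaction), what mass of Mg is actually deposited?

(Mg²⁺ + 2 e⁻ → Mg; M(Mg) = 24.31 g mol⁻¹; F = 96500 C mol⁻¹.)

33.6 g

Q = I·t = 41.80 × 9320.0 = 389600 C.
n(e⁻) = 389600/96500 = 4.037 mol; theoretically n(Mg) = 4.037/2 = 2.019 mol, m_theo = 49.07 g.
At 68.4 % efficiency, m_actual = 0.684 × 49.07 = 33.6 g.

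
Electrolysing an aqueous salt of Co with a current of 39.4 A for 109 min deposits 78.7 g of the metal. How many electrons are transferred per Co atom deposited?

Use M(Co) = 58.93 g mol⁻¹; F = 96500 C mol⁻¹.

2

Q = I·t = 39.40 A × 6540.0 s = 257700 C, so n(e⁻) = 257700/96500 = 2.670 mol.
n(Co) deposited = 78.7 / 58.93 = 1.335 mol.
Electrons per atom = n(e⁻)/n(Co) = 2.670 / 1.335 = 2.00 ≈ 2, so the ion is Co²⁺.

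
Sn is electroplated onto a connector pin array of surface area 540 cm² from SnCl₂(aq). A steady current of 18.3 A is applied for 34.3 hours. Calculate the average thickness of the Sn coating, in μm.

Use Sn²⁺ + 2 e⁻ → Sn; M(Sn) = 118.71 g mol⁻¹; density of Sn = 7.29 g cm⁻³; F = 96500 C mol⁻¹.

3530 μm

Q = I·t = 18.30 × 123480 = 2260000 C; n(e⁻) = 23.42 mol.
n(Sn) = n(e⁻)/2 = 11.71 mol, so m = 11.71 × 118.71 = 1390 g.
Volume = m/ρ = 1390 / 7.29 = 190.7 cm³.
Thickness = V/A = 190.7 / 540 = 0.353 cm = 3530 μm.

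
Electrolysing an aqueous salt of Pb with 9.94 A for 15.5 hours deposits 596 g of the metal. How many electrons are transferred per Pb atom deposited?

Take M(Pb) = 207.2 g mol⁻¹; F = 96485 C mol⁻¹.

Q = I·t = 9.940 A × 55800 s = 554700 C, so n(e⁻) = 554700/96485 = 5.749 mol.
n(Pb) deposited = 596 / 207.2 = 2.876 mol.
Electrons per atom = n(e⁻)/n(Pb) = 5.749 / 2.876 = 2.00 ≈ 2, so the ion is Pb²⁺.

2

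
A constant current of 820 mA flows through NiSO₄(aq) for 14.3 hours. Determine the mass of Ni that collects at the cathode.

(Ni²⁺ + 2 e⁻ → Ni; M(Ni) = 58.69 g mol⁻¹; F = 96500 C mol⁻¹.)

12.8 g

Q = I·t = 0.8200 A × 51480 s = 42210 C.
n(e⁻) = Q/F = 42210 / 96500 = 0.4374 mol.
Ni²⁺ + 2 e⁻ → Ni, so n(Ni) = n(e⁻)/2 = 0.2187 mol.
m = n·M = 0.2187 × 58.69 = 12.8 g.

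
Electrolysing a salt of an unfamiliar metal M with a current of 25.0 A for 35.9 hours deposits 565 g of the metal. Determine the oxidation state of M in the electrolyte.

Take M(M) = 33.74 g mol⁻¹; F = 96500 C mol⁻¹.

Q = I·t = 25.00 A × 129240 s = 3231000 C, so n(e⁻) = 3231000/96500 = 33.48 mol.
n(M) deposited = 565 / 33.74 = 16.75 mol.
Electrons per atom = n(e⁻)/n(M) = 33.48 / 16.75 = 2.00 ≈ 2, so the ion is M²⁺.

+2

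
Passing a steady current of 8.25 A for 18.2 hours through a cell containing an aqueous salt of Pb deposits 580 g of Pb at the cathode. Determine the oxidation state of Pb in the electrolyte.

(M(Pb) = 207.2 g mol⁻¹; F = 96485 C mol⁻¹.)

Q = I·t = 8.250 A × 65520 s = 540500 C, so n(e⁻) = 540500/96485 = 5.602 mol.
n(Pb) deposited = 580 / 207.2 = 2.799 mol.
Electrons per atom = n(e⁻)/n(Pb) = 5.602 / 2.799 = 2.00 ≈ 2, so the ion is Pb²⁺.

+2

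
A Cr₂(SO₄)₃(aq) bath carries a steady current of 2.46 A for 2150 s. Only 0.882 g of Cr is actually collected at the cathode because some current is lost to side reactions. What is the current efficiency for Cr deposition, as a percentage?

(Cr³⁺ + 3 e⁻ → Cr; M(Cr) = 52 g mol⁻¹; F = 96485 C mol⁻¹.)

Q = I·t = 2.460 × 2150.0 = 5289 C; n(e⁻) = 5289/96485 = 0.05482 mol.
Theoretical n(Cr) = n(e⁻)/3 = 0.01827 mol, i.e. m_theo = 0.01827 × 52 = 0.9502 g.
Efficiency = m_actual / m_theo = 0.882 / 0.9502 = 92.8 %.

92.8 %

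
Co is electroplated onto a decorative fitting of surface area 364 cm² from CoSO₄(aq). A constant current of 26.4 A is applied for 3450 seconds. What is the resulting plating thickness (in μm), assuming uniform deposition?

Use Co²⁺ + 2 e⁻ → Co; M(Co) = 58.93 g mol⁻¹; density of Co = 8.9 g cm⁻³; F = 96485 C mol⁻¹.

Q = I·t = 26.40 × 3450.0 = 91080 C; n(e⁻) = 0.9440 mol.
n(Co) = n(e⁻)/2 = 0.4720 mol, so m = 0.4720 × 58.93 = 27.81 g.
Volume = m/ρ = 27.81 / 8.9 = 3.125 cm³.
Thickness = V/A = 3.125 / 364 = 0.00859 cm = 85.9 μm.

85.9 μm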